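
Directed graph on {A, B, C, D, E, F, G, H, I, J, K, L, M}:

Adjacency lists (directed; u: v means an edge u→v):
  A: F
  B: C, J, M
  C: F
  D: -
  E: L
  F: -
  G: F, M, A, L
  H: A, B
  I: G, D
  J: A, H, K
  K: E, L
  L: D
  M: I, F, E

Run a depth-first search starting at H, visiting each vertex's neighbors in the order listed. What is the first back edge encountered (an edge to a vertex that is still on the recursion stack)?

J→H

DFS from H (visiting each vertex's neighbors in the order listed); mark gray on enter, black on exit:
H gray
  A gray
    F gray
    F black
  A black
  B gray
    C gray
      C→F: F black — skip
    C black
    J gray
      J→A: A black — skip
      J→H: H is gray → back edge
First back edge: J → H.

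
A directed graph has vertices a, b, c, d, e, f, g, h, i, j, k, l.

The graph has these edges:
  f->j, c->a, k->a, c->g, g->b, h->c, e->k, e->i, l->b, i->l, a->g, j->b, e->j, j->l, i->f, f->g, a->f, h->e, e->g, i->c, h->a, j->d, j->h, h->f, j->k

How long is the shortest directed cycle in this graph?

For each vertex v, BFS finds the shortest path from v back to v.
The shortest such closed walk is j → h → f → j, length 3.

3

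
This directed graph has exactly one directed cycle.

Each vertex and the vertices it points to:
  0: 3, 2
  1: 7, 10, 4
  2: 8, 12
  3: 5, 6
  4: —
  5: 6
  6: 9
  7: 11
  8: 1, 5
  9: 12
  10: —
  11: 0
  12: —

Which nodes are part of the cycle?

DFS with gray/black marking from 1:
1 gray
  7 gray
    11 gray
      0 gray
        3 gray
          5 gray
            6 gray
              9 gray
                12 gray
                12 black
              9 black
            6 black
          5 black
          3→6: 6 black — skip
        3 black
        2 gray
          8 gray
            8→1: 1 is gray → back edge
Back edge closes the cycle 1 → 7 → 11 → 0 → 2 → 8 → 1; its vertices are {0, 1, 2, 7, 8, 11}.

0, 1, 2, 7, 8, 11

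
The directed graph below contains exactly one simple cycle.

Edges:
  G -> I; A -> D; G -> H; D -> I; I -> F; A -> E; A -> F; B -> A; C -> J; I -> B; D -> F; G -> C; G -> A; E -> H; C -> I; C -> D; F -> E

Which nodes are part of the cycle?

DFS with gray/black marking from A:
A gray
  F gray
    E gray
      H gray
      H black
    E black
  F black
  D gray
    D→F: F black — skip
    I gray
      I→F: F black — skip
      B gray
        B→A: A is gray → back edge
Back edge closes the cycle A → D → I → B → A; its vertices are {A, B, D, I}.

A, B, D, I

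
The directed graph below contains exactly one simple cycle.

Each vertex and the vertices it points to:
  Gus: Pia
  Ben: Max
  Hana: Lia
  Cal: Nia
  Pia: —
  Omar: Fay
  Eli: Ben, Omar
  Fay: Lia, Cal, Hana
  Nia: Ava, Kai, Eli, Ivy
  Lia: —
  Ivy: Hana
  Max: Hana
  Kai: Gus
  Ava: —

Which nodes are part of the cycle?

Cal, Eli, Fay, Nia, Omar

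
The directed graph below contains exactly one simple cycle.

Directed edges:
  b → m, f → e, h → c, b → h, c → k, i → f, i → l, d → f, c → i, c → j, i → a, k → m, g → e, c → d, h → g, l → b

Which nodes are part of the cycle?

b, c, h, i, l

DFS with gray/black marking from h:
h gray
  c gray
    d gray
      f gray
        e gray
        e black
      f black
    d black
    i gray
      a gray
      a black
      l gray
        b gray
          b→h: h is gray → back edge
Back edge closes the cycle h → c → i → l → b → h; its vertices are {b, c, h, i, l}.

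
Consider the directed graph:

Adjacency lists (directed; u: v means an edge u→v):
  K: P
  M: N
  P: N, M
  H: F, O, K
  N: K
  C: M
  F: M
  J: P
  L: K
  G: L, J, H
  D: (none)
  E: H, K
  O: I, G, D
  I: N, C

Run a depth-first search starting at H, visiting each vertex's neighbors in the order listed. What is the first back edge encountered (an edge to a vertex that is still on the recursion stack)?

P→N

DFS from H (visiting each vertex's neighbors in the order listed); mark gray on enter, black on exit:
H gray
  F gray
    M gray
      N gray
        K gray
          P gray
            P→N: N is gray → back edge
First back edge: P → N.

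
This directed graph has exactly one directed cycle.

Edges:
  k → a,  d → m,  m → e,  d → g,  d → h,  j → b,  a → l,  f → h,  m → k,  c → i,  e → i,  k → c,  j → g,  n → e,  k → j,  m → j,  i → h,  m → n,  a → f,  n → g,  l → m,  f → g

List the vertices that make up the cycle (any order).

a, k, l, m

DFS with gray/black marking from m:
m gray
  n gray
    g gray
    g black
    e gray
      i gray
        h gray
        h black
      i black
    e black
  n black
  m→e: e black — skip
  j gray
    j→g: g black — skip
    b gray
    b black
  j black
  k gray
    k→j: j black — skip
    c gray
      c→i: i black — skip
    c black
    a gray
      l gray
        l→m: m is gray → back edge
Back edge closes the cycle m → k → a → l → m; its vertices are {a, k, l, m}.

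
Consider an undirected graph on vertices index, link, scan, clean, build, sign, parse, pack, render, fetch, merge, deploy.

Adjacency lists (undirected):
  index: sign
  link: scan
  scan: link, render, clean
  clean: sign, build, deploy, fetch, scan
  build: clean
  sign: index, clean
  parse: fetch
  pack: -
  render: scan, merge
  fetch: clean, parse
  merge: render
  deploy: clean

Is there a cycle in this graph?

No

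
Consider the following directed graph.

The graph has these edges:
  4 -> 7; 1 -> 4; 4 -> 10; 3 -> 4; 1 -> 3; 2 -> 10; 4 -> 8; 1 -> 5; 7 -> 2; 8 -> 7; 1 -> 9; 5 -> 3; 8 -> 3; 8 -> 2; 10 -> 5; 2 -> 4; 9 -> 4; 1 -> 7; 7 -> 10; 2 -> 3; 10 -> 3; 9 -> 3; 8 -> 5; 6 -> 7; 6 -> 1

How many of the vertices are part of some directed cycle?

7

A vertex is on a directed cycle iff it belongs to a strongly connected component of size ≥ 2 (or has a self-loop).
The vertices on cycles are {2, 3, 4, 5, 7, 8, 10} — 7 in total.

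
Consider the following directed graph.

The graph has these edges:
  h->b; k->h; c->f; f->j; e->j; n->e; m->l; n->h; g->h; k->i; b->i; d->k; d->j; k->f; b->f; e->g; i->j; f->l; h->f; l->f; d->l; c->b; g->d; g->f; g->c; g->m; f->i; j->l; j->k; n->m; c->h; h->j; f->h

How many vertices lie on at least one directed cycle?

A vertex is on a directed cycle iff it belongs to a strongly connected component of size ≥ 2 (or has a self-loop).
The vertices on cycles are {b, f, h, i, j, k, l} — 7 in total.

7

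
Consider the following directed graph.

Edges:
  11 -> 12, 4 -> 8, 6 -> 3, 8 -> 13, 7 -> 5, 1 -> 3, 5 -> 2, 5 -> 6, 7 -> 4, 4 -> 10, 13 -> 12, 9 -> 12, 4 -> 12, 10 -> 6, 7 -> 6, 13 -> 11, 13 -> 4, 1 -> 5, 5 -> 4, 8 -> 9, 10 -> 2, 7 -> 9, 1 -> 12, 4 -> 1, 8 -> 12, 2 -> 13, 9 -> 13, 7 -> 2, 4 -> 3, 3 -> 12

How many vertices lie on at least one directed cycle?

8

A vertex is on a directed cycle iff it belongs to a strongly connected component of size ≥ 2 (or has a self-loop).
The vertices on cycles are {1, 2, 4, 5, 8, 9, 10, 13} — 8 in total.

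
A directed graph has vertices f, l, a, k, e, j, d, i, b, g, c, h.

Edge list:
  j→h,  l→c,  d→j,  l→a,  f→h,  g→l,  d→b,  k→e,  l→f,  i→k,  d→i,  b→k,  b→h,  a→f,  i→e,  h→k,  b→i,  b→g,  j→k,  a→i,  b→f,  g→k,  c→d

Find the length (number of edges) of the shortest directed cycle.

5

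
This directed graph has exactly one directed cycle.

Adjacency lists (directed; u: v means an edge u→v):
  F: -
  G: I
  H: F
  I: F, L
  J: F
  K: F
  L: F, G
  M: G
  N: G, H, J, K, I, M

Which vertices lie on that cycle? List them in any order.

DFS with gray/black marking from I:
I gray
  F gray
  F black
  L gray
    L→F: F black — skip
    G gray
      G→I: I is gray → back edge
Back edge closes the cycle I → L → G → I; its vertices are {G, I, L}.

G, I, L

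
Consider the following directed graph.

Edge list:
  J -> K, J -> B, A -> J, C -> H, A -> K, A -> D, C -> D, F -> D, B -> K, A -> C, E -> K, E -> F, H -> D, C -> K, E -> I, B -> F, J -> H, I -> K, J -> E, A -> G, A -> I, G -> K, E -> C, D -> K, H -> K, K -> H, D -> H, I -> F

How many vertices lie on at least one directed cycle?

3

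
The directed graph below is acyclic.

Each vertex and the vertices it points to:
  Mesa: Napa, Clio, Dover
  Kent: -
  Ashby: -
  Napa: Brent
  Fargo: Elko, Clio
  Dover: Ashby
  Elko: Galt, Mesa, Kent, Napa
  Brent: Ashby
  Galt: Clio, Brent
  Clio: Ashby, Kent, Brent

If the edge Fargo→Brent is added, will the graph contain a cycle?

No

Adding Fargo→Brent creates a cycle iff Brent can already reach Fargo.
Explore from Brent: no path reaches Fargo. The graph stays acyclic.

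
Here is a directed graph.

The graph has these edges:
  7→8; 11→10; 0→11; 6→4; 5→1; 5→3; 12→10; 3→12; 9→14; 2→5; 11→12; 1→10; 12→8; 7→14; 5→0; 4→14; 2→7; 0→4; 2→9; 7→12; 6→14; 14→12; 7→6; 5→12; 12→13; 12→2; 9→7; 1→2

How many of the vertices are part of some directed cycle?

12

A vertex is on a directed cycle iff it belongs to a strongly connected component of size ≥ 2 (or has a self-loop).
The vertices on cycles are {0, 1, 2, 3, 4, 5, 6, 7, 9, 11, 12, 14} — 12 in total.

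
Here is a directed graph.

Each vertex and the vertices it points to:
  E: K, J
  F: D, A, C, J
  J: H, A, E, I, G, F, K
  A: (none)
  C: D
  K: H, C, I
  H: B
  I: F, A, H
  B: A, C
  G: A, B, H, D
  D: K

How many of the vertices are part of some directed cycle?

A vertex is on a directed cycle iff it belongs to a strongly connected component of size ≥ 2 (or has a self-loop).
The vertices on cycles are {B, C, D, E, F, G, H, I, J, K} — 10 in total.

10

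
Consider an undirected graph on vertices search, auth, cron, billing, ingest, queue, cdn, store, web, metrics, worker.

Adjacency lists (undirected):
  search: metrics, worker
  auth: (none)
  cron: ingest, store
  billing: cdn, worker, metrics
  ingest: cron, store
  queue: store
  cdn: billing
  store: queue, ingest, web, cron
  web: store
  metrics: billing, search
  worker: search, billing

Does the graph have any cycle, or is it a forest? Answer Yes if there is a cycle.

Yes

DFS, tracking each vertex's parent; an edge to a visited non-parent vertex closes a cycle.
Start from metrics:
visit metrics (parent –)
  visit billing (parent metrics)
    visit cdn (parent billing)
      cdn–billing: parent, skip
    visit worker (parent billing)
      visit search (parent worker)
        search–metrics: metrics visited and ≠ parent → cycle
Cycle: metrics – billing – worker – search – metrics.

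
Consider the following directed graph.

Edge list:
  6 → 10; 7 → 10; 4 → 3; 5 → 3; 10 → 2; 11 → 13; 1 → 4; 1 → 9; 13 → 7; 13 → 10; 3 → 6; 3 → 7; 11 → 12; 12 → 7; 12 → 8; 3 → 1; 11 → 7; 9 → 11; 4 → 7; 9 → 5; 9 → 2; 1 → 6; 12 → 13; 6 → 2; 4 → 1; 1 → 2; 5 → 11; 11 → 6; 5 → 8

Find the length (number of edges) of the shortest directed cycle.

2

For each vertex v, BFS finds the shortest path from v back to v.
The shortest such closed walk is 1 → 4 → 1, length 2.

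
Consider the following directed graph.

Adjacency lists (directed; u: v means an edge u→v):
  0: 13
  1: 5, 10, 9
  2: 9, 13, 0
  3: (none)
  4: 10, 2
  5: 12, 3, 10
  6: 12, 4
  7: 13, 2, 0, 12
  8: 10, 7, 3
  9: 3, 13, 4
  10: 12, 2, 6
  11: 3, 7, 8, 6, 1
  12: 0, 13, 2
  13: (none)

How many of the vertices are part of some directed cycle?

A vertex is on a directed cycle iff it belongs to a strongly connected component of size ≥ 2 (or has a self-loop).
The vertices on cycles are {2, 4, 6, 9, 10, 12} — 6 in total.

6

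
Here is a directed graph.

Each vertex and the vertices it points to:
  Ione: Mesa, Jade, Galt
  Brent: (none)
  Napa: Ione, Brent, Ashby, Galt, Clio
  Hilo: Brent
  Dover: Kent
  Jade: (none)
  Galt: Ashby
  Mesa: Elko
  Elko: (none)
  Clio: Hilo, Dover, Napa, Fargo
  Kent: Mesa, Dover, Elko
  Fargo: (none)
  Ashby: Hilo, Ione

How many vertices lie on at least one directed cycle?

A vertex is on a directed cycle iff it belongs to a strongly connected component of size ≥ 2 (or has a self-loop).
The vertices on cycles are {Clio, Galt, Ione, Kent, Napa, Ashby, Dover} — 7 in total.

7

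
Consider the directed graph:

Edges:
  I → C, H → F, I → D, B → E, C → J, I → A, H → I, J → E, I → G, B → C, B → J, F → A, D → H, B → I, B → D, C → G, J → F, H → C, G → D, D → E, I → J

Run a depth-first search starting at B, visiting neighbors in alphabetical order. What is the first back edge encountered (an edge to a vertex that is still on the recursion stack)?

H→C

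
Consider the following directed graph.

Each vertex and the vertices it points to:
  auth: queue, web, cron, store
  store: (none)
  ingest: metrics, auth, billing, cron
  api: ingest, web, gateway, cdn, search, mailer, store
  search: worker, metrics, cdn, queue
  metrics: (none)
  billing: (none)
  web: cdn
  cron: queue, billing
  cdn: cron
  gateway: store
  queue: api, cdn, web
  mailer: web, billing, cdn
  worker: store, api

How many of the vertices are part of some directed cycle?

A vertex is on a directed cycle iff it belongs to a strongly connected component of size ≥ 2 (or has a self-loop).
The vertices on cycles are {api, cdn, web, auth, cron, queue, ingest, mailer, search, worker} — 10 in total.

10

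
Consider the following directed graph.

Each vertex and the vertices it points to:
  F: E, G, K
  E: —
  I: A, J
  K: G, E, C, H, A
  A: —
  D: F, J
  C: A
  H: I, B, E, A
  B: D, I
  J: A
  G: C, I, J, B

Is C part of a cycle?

No

C lies on a cycle iff there is a path from C back to itself.
Exploring from C, it never reaches itself; equivalently, its strongly connected component is a singleton.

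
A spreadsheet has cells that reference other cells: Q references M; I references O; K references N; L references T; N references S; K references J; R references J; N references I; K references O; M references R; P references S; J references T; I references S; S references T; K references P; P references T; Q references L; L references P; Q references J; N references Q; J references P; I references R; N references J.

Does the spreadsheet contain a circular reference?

DFS with white/gray/black marking, starting from O:
O gray
O black
J gray
  P gray
    S gray
      T gray
      T black
    S black
    P→T: T black — skip
  P black
  J→T: T black — skip
J black
L gray
  L→T: T black — skip
  L→P: P black — skip
L black
I gray
  I→O: O black — skip
  I→S: S black — skip
  R gray
    R→J: J black — skip
  R black
I black
M gray
  M→R: R black — skip
M black
Q gray
  Q→M: M black — skip
  Q→J: J black — skip
  Q→L: L black — skip
Q black
N gray
  N→J: J black — skip
  N→Q: Q black — skip
  N→I: I black — skip
  N→S: S black — skip
N black
K gray
  K→P: P black — skip
  K→O: O black — skip
  K→N: N black — skip
  K→J: J black — skip
K black
Every edge goes to a white or black vertex — no back edge, so the graph is acyclic.

No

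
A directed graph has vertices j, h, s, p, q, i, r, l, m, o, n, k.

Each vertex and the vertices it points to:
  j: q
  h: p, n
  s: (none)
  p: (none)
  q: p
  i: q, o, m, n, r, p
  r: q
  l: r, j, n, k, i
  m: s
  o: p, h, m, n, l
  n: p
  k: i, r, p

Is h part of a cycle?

h lies on a cycle iff there is a path from h back to itself.
Exploring from h, it never reaches itself; equivalently, its strongly connected component is a singleton.

No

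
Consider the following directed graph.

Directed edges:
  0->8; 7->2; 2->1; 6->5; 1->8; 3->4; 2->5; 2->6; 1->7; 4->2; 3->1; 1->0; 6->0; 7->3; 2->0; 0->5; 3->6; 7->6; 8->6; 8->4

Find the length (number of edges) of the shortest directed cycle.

3

For each vertex v, BFS finds the shortest path from v back to v.
The shortest such closed walk is 2 → 1 → 7 → 2, length 3.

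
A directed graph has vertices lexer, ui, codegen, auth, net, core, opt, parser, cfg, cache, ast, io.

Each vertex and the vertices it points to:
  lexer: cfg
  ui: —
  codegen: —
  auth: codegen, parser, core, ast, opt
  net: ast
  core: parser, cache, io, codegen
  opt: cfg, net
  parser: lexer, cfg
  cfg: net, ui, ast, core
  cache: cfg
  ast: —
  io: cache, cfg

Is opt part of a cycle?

opt lies on a cycle iff there is a path from opt back to itself.
Exploring from opt, it never reaches itself; equivalently, its strongly connected component is a singleton.

No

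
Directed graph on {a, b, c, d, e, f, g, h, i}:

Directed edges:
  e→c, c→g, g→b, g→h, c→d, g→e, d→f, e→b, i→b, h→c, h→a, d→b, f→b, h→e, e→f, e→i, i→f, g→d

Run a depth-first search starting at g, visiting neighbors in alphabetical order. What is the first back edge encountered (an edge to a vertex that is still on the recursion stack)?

c→g

DFS from g (visiting neighbors in alphabetical order); mark gray on enter, black on exit:
g gray
  b gray
  b black
  d gray
    d→b: b black — skip
    f gray
      f→b: b black — skip
    f black
  d black
  e gray
    e→b: b black — skip
    c gray
      c→d: d black — skip
      c→g: g is gray → back edge
First back edge: c → g.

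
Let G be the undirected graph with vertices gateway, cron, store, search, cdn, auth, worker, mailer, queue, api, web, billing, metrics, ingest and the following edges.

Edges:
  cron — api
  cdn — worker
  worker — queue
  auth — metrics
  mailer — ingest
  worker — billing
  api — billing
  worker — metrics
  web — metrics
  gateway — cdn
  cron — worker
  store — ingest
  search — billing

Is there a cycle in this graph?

DFS, tracking each vertex's parent; an edge to a visited non-parent vertex closes a cycle.
Start from gateway:
visit gateway (parent –)
  visit cdn (parent gateway)
    cdn–gateway: parent, skip
    visit worker (parent cdn)
      worker–cdn: parent, skip
      visit queue (parent worker)
        queue–worker: parent, skip
      visit cron (parent worker)
        visit api (parent cron)
          visit billing (parent api)
            visit search (parent billing)
              search–billing: parent, skip
            billing–api: parent, skip
            billing–worker: worker visited and ≠ parent → cycle
Cycle: worker – cron – api – billing – worker.

Yes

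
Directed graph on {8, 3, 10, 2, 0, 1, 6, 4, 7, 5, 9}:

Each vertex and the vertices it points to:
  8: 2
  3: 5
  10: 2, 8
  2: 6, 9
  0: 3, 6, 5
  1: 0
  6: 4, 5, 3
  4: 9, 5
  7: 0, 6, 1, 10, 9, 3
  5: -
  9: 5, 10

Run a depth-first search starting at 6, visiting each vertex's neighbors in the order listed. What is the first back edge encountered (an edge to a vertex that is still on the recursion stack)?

2→6

DFS from 6 (visiting each vertex's neighbors in the order listed); mark gray on enter, black on exit:
6 gray
  4 gray
    9 gray
      5 gray
      5 black
      10 gray
        2 gray
          2→6: 6 is gray → back edge
First back edge: 2 → 6.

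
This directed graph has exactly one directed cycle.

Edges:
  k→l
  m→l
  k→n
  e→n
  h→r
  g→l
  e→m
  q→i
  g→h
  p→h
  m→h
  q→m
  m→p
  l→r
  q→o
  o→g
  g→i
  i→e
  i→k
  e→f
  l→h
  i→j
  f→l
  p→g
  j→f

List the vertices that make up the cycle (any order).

e, g, i, m, p

DFS with gray/black marking from i:
i gray
  e gray
    n gray
    n black
    m gray
      h gray
        r gray
        r black
      h black
      l gray
        l→r: r black — skip
        l→h: h black — skip
      l black
      p gray
        p→h: h black — skip
        g gray
          g→h: h black — skip
          g→l: l black — skip
          g→i: i is gray → back edge
Back edge closes the cycle i → e → m → p → g → i; its vertices are {e, g, i, m, p}.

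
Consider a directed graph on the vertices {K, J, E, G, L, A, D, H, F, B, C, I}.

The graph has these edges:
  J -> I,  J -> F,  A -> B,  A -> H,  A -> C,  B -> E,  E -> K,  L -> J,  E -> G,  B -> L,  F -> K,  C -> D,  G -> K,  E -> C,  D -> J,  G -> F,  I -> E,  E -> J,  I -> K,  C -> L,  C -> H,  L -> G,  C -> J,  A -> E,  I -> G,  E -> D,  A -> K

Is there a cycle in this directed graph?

Yes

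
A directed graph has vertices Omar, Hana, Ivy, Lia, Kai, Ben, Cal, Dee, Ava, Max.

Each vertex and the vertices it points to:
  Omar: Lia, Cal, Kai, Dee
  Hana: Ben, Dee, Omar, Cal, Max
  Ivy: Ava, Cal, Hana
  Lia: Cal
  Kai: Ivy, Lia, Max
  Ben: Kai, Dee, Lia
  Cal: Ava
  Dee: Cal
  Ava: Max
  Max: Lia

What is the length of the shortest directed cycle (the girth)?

For each vertex v, BFS finds the shortest path from v back to v.
The shortest such closed walk is Ivy → Hana → Ben → Kai → Ivy, length 4.

4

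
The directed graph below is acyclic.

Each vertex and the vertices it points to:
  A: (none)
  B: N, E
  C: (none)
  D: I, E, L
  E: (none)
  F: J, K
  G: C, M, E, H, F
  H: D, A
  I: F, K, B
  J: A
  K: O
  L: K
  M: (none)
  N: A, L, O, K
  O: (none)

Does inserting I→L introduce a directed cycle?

Adding I→L creates a cycle iff L can already reach I.
Explore from L: no path reaches I. The graph stays acyclic.

No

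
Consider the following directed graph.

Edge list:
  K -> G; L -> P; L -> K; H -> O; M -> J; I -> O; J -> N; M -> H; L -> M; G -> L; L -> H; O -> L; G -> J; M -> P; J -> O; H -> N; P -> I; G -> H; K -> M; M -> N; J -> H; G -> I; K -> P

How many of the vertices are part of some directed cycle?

9

A vertex is on a directed cycle iff it belongs to a strongly connected component of size ≥ 2 (or has a self-loop).
The vertices on cycles are {G, H, I, J, K, L, M, O, P} — 9 in total.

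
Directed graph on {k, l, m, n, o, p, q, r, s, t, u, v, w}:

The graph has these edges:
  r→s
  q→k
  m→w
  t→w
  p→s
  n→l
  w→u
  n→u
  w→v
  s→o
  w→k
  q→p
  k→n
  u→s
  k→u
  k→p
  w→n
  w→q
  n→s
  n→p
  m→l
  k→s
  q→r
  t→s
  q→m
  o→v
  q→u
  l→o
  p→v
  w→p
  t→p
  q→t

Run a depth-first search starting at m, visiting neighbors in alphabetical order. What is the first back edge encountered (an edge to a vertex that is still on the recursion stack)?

DFS from m (visiting neighbors in alphabetical order); mark gray on enter, black on exit:
m gray
  l gray
    o gray
      v gray
      v black
    o black
  l black
  w gray
    k gray
      n gray
        n→l: l black — skip
        p gray
          s gray
            s→o: o black — skip
          s black
          p→v: v black — skip
        p black
        n→s: s black — skip
        u gray
          u→s: s black — skip
        u black
      n black
      k→p: p black — skip
      k→s: s black — skip
      k→u: u black — skip
    k black
    w→n: n black — skip
    w→p: p black — skip
    q gray
      q→k: k black — skip
      q→m: m is gray → back edge
First back edge: q → m.

q->m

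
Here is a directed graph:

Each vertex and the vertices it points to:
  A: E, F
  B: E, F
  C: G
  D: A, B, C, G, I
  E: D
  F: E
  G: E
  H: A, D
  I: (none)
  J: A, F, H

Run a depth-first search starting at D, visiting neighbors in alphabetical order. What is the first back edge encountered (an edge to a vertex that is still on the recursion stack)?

DFS from D (visiting neighbors in alphabetical order); mark gray on enter, black on exit:
D gray
  A gray
    E gray
      E→D: D is gray → back edge
First back edge: E → D.

E->D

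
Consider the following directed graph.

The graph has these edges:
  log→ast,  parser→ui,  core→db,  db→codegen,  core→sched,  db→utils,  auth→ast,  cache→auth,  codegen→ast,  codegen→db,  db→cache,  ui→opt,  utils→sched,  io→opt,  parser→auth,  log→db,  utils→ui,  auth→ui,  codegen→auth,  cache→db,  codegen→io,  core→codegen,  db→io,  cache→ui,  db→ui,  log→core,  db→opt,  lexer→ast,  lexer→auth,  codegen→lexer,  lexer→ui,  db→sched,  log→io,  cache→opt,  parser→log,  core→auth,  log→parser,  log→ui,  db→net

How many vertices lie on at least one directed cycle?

A vertex is on a directed cycle iff it belongs to a strongly connected component of size ≥ 2 (or has a self-loop).
The vertices on cycles are {db, log, cache, parser, codegen} — 5 in total.

5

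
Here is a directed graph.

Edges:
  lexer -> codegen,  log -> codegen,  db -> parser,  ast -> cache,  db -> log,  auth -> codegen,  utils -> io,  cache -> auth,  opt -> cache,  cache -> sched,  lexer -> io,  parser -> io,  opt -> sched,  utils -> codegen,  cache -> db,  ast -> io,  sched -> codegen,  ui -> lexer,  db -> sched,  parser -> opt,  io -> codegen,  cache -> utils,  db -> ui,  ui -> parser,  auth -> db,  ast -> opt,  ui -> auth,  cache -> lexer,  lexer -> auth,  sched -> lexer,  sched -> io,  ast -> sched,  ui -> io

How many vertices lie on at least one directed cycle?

A vertex is on a directed cycle iff it belongs to a strongly connected component of size ≥ 2 (or has a self-loop).
The vertices on cycles are {db, ui, opt, auth, cache, lexer, sched, parser} — 8 in total.

8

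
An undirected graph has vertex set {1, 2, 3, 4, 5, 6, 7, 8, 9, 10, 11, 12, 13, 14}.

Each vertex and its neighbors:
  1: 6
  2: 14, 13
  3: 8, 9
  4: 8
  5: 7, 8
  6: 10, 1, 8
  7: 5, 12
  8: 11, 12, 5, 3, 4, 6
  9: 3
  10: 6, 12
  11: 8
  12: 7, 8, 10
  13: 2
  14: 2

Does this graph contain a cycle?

Yes

DFS, tracking each vertex's parent; an edge to a visited non-parent vertex closes a cycle.
Start from 7:
visit 7 (parent –)
  visit 5 (parent 7)
    5–7: parent, skip
    visit 8 (parent 5)
      visit 11 (parent 8)
        11–8: parent, skip
      visit 12 (parent 8)
        12–7: 7 visited and ≠ parent → cycle
Cycle: 7 – 5 – 8 – 12 – 7.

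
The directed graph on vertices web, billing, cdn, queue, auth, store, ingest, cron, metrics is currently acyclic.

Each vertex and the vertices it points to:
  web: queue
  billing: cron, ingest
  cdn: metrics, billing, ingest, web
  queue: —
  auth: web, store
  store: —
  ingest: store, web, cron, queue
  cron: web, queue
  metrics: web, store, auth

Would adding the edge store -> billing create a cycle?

Adding store→billing creates a cycle iff billing can already reach store.
Path from billing: billing → ingest → store.
So billing → … → store → billing is a cycle.

Yes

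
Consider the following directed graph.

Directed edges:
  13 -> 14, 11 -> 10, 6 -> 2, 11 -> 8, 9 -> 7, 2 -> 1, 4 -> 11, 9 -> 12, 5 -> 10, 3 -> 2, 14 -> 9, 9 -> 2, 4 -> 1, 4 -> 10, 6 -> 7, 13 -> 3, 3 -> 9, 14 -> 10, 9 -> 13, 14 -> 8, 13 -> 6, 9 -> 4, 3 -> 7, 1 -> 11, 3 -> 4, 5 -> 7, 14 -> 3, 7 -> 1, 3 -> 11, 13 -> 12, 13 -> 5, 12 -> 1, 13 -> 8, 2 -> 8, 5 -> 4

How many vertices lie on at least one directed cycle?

A vertex is on a directed cycle iff it belongs to a strongly connected component of size ≥ 2 (or has a self-loop).
The vertices on cycles are {3, 9, 13, 14} — 4 in total.

4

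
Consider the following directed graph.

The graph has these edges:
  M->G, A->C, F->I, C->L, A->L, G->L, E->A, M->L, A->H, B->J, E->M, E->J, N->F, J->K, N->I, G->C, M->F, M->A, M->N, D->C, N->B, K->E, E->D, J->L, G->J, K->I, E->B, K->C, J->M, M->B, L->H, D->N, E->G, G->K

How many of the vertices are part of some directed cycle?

8

A vertex is on a directed cycle iff it belongs to a strongly connected component of size ≥ 2 (or has a self-loop).
The vertices on cycles are {B, D, E, G, J, K, M, N} — 8 in total.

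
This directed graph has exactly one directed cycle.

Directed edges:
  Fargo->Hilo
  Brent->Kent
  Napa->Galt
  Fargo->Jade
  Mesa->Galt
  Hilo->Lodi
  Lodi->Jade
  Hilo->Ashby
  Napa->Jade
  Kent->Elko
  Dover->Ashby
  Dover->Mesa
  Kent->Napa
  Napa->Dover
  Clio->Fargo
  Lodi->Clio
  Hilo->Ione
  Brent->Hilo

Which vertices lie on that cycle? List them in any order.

DFS with gray/black marking from Hilo:
Hilo gray
  Ione gray
  Ione black
  Lodi gray
    Jade gray
    Jade black
    Clio gray
      Fargo gray
        Fargo→Hilo: Hilo is gray → back edge
Back edge closes the cycle Hilo → Lodi → Clio → Fargo → Hilo; its vertices are {Clio, Hilo, Lodi, Fargo}.

Clio, Hilo, Lodi, Fargo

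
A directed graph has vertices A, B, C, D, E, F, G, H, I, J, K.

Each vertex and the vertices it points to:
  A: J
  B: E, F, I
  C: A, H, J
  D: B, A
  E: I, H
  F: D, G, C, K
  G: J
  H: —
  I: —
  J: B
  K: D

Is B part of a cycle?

Yes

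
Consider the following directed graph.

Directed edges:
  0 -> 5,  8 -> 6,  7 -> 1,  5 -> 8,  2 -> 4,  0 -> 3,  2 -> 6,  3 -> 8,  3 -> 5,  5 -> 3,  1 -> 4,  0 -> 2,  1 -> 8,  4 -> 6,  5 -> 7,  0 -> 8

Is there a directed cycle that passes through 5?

Yes

5 is on a cycle iff 5 can reach itself via ≥1 edge.
5 → 3 → 5 — yes.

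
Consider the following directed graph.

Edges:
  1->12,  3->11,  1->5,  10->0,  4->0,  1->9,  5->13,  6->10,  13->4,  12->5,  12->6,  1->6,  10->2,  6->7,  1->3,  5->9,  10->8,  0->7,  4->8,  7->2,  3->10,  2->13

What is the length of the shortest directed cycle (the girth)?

5

For each vertex v, BFS finds the shortest path from v back to v.
The shortest such closed walk is 2 → 13 → 4 → 0 → 7 → 2, length 5.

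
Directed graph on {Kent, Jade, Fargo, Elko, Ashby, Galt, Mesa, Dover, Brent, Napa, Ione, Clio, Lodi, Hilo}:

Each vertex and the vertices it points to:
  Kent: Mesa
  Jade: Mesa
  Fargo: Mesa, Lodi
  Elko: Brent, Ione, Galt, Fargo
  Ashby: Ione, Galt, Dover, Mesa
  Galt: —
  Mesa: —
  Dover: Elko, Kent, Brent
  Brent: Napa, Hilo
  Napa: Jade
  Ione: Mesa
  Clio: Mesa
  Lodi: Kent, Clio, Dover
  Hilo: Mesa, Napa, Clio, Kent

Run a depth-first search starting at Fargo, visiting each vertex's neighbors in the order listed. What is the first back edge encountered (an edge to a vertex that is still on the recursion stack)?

Elko→Fargo

DFS from Fargo (visiting each vertex's neighbors in the order listed); mark gray on enter, black on exit:
Fargo gray
  Mesa gray
  Mesa black
  Lodi gray
    Kent gray
      Kent→Mesa: Mesa black — skip
    Kent black
    Clio gray
      Clio→Mesa: Mesa black — skip
    Clio black
    Dover gray
      Elko gray
        Brent gray
          Napa gray
            Jade gray
              Jade→Mesa: Mesa black — skip
            Jade black
          Napa black
          Hilo gray
            Hilo→Mesa: Mesa black — skip
            Hilo→Napa: Napa black — skip
            Hilo→Clio: Clio black — skip
            Hilo→Kent: Kent black — skip
          Hilo black
        Brent black
        Ione gray
          Ione→Mesa: Mesa black — skip
        Ione black
        Galt gray
        Galt black
        Elko→Fargo: Fargo is gray → back edge
First back edge: Elko → Fargo.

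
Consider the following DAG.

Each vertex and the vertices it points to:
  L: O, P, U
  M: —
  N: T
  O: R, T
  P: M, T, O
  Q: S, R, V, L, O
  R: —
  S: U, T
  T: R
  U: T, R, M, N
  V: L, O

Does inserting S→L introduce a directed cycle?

Adding S→L creates a cycle iff L can already reach S.
Explore from L: no path reaches S. The graph stays acyclic.

No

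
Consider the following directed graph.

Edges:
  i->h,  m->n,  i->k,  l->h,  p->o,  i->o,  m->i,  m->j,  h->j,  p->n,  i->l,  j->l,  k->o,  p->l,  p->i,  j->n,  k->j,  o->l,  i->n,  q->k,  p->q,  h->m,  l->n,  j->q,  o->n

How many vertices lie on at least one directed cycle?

8

A vertex is on a directed cycle iff it belongs to a strongly connected component of size ≥ 2 (or has a self-loop).
The vertices on cycles are {h, i, j, k, l, m, o, q} — 8 in total.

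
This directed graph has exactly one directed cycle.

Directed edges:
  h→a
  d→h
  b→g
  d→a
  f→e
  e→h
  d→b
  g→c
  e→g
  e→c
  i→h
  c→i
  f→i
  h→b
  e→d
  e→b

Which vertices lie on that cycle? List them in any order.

b, c, g, h, i

DFS with gray/black marking from g:
g gray
  c gray
    i gray
      h gray
        b gray
          b→g: g is gray → back edge
Back edge closes the cycle g → c → i → h → b → g; its vertices are {b, c, g, h, i}.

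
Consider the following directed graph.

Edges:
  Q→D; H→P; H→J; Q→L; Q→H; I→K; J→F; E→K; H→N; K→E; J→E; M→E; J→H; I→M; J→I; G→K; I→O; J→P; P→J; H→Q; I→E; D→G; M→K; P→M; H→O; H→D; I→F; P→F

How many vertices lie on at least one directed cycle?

A vertex is on a directed cycle iff it belongs to a strongly connected component of size ≥ 2 (or has a self-loop).
The vertices on cycles are {E, H, J, K, P, Q} — 6 in total.

6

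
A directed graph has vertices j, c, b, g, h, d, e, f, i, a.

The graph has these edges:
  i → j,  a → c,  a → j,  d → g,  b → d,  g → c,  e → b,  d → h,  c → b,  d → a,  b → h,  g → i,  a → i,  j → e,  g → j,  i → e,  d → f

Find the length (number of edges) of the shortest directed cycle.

4

For each vertex v, BFS finds the shortest path from v back to v.
The shortest such closed walk is b → d → a → c → b, length 4.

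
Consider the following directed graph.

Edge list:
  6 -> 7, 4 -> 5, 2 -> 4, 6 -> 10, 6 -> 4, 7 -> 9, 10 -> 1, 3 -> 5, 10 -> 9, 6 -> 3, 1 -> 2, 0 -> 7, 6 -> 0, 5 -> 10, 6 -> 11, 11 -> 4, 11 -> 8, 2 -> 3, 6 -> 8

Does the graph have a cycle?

Yes

DFS with white/gray/black marking, starting from 5:
5 gray
  10 gray
    9 gray
    9 black
    1 gray
      2 gray
        4 gray
          4→5: 5 is gray → back edge
Back edge found, so a cycle exists: 5 → 10 → 1 → 2 → 4 → 5.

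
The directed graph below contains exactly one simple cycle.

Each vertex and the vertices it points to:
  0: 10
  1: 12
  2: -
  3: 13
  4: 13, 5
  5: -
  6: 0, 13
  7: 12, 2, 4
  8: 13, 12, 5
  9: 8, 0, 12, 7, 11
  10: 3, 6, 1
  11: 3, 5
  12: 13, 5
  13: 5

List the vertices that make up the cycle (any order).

0, 6, 10

DFS with gray/black marking from 0:
0 gray
  10 gray
    3 gray
      13 gray
        5 gray
        5 black
      13 black
    3 black
    6 gray
      6→0: 0 is gray → back edge
Back edge closes the cycle 0 → 10 → 6 → 0; its vertices are {0, 6, 10}.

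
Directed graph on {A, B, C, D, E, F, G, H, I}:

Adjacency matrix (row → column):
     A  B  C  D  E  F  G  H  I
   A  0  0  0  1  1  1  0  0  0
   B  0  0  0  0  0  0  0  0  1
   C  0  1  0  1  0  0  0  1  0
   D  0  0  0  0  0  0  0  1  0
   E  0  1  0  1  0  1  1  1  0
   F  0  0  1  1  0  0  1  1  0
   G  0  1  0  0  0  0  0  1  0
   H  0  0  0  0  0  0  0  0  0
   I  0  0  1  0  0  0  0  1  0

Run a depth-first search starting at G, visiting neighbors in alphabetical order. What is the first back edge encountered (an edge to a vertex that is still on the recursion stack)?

C->B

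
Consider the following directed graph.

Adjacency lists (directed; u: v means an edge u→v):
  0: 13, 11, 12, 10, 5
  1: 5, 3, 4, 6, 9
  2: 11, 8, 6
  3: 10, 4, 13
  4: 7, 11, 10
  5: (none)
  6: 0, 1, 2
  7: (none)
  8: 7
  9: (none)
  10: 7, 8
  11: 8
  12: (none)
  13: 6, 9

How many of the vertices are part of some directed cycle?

6

A vertex is on a directed cycle iff it belongs to a strongly connected component of size ≥ 2 (or has a self-loop).
The vertices on cycles are {0, 1, 2, 3, 6, 13} — 6 in total.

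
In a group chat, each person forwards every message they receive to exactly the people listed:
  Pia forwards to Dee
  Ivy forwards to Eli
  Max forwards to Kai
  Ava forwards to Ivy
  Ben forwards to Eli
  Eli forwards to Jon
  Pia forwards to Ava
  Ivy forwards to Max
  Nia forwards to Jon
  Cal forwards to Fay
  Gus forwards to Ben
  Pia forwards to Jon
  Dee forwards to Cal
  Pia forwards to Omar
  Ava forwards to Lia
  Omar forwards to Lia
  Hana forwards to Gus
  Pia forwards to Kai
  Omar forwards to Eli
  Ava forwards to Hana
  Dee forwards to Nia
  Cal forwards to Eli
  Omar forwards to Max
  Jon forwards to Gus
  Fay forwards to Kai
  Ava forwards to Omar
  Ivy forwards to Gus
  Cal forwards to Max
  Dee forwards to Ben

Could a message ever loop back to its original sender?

Yes

DFS with white/gray/black marking, starting from Ava:
Ava gray
  Hana gray
    Gus gray
      Ben gray
        Eli gray
          Jon gray
            Jon→Gus: Gus is gray → back edge
Back edge found, so a cycle exists: Gus → Ben → Eli → Jon → Gus.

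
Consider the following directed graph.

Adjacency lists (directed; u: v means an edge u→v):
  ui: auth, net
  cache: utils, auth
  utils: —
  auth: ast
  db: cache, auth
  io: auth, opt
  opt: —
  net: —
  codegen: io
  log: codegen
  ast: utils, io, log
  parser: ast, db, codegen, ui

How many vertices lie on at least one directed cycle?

5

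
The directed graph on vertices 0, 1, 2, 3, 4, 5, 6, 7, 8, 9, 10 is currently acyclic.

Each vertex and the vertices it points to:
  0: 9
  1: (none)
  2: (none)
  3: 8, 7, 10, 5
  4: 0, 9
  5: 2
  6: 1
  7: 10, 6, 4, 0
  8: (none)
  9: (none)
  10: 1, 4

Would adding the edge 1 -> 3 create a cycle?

Yes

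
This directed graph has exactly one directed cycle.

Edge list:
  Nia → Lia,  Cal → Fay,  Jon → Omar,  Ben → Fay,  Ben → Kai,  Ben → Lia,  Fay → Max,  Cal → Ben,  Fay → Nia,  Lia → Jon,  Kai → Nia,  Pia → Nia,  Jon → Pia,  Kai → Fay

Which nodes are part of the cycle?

DFS with gray/black marking from Lia:
Lia gray
  Jon gray
    Pia gray
      Nia gray
        Nia→Lia: Lia is gray → back edge
Back edge closes the cycle Lia → Jon → Pia → Nia → Lia; its vertices are {Jon, Lia, Nia, Pia}.

Jon, Lia, Nia, Pia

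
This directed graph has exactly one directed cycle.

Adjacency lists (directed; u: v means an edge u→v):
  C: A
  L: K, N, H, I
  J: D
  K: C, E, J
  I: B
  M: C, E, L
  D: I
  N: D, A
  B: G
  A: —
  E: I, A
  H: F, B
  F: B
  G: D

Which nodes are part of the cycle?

B, D, G, I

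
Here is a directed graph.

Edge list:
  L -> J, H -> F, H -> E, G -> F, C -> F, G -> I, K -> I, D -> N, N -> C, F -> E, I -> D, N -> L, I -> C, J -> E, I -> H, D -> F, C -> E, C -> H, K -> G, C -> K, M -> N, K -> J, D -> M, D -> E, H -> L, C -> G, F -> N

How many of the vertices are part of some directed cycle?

A vertex is on a directed cycle iff it belongs to a strongly connected component of size ≥ 2 (or has a self-loop).
The vertices on cycles are {C, D, F, G, H, I, K, M, N} — 9 in total.

9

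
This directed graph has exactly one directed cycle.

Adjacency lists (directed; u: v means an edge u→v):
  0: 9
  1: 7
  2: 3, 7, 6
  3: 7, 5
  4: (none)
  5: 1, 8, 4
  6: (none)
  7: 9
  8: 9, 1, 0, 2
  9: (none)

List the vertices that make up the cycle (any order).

2, 3, 5, 8

DFS with gray/black marking from 3:
3 gray
  7 gray
    9 gray
    9 black
  7 black
  5 gray
    1 gray
      1→7: 7 black — skip
    1 black
    8 gray
      8→9: 9 black — skip
      8→1: 1 black — skip
      0 gray
        0→9: 9 black — skip
      0 black
      2 gray
        2→3: 3 is gray → back edge
Back edge closes the cycle 3 → 5 → 8 → 2 → 3; its vertices are {2, 3, 5, 8}.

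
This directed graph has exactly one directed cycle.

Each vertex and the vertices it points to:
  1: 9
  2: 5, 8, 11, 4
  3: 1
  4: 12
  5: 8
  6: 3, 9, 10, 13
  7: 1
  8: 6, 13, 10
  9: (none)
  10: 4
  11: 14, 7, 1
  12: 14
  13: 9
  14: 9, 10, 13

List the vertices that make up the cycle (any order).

4, 10, 12, 14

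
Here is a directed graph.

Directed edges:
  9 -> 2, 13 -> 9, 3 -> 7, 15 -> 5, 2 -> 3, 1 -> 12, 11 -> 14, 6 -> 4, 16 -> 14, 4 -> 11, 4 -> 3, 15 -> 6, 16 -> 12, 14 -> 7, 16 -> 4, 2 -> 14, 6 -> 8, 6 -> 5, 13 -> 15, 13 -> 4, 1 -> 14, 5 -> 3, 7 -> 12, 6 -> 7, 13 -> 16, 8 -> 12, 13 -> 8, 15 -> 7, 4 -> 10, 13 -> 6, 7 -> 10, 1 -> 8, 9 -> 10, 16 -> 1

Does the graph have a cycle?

DFS with white/gray/black marking, starting from 11:
11 gray
  14 gray
    7 gray
      10 gray
      10 black
      12 gray
      12 black
    7 black
  14 black
11 black
1 gray
  1→12: 12 black — skip
  1→14: 14 black — skip
  8 gray
    8→12: 12 black — skip
  8 black
1 black
2 gray
  3 gray
    3→7: 7 black — skip
  3 black
  2→14: 14 black — skip
2 black
4 gray
  4→3: 3 black — skip
  4→11: 11 black — skip
  4→10: 10 black — skip
4 black
5 gray
  5→3: 3 black — skip
5 black
6 gray
  6→8: 8 black — skip
  6→4: 4 black — skip
  6→7: 7 black — skip
  6→5: 5 black — skip
6 black
9 gray
  9→10: 10 black — skip
  9→2: 2 black — skip
9 black
13 gray
  15 gray
    15→6: 6 black — skip
    15→5: 5 black — skip
    15→7: 7 black — skip
  15 black
  13→9: 9 black — skip
  16 gray
    16→12: 12 black — skip
    16→1: 1 black — skip
    16→4: 4 black — skip
    16→14: 14 black — skip
  16 black
  13→6: 6 black — skip
  13→8: 8 black — skip
  13→4: 4 black — skip
13 black
Every edge goes to a white or black vertex — no back edge, so the graph is acyclic.

No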